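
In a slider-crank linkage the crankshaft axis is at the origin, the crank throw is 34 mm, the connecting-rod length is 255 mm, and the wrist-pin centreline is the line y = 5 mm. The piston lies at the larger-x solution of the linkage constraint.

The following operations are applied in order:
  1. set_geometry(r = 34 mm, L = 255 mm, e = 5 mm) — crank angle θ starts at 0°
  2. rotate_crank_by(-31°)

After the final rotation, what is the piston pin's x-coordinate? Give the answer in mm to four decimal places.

283.1481

set_geometry: r = 34 mm, L = 255 mm, e = 5 mm; θ ← 0°
rotate_crank_by(-31°): θ ← 0° -31° = -31°
crank pin P = (r cos θ, r sin θ) = (29.143688, -17.511295)
h = r sin θ − e = -17.511295 − 5 = -22.511295
x = r cos θ + √(L² − h²) = 29.143688 + √(65025.0 − 506.7584) = 29.143688 + 254.004413 = 283.148101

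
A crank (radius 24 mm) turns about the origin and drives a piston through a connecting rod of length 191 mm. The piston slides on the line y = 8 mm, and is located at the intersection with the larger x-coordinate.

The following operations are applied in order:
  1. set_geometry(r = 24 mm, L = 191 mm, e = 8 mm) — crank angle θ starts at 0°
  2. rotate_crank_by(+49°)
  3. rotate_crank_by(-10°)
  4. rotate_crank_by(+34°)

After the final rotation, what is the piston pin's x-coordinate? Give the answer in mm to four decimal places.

197.4308

set_geometry: r = 24 mm, L = 191 mm, e = 8 mm; θ ← 0°
rotate_crank_by(+49°): θ ← 0° +49° = 49°
rotate_crank_by(-10°): θ ← 49° -10° = 39°
rotate_crank_by(+34°): θ ← 39° +34° = 73°
crank pin P = (r cos θ, r sin θ) = (7.016921, 22.951314)
h = r sin θ − e = 22.951314 − 8 = 14.951314
x = r cos θ + √(L² − h²) = 7.016921 + √(36481.0 − 223.5418) = 7.016921 + 190.413913 = 197.430834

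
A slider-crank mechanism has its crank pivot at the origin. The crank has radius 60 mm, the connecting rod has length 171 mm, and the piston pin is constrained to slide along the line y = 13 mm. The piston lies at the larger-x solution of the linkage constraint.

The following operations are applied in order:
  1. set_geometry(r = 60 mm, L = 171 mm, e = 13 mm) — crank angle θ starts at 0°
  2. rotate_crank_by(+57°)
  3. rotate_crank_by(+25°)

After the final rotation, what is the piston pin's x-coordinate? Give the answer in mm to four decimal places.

172.9303

set_geometry: r = 60 mm, L = 171 mm, e = 13 mm; θ ← 0°
rotate_crank_by(+57°): θ ← 0° +57° = 57°
rotate_crank_by(+25°): θ ← 57° +25° = 82°
crank pin P = (r cos θ, r sin θ) = (8.350386, 59.416084)
h = r sin θ − e = 59.416084 − 13 = 46.416084
x = r cos θ + √(L² − h²) = 8.350386 + √(29241.0 − 2154.4529) = 8.350386 + 164.579911 = 172.930297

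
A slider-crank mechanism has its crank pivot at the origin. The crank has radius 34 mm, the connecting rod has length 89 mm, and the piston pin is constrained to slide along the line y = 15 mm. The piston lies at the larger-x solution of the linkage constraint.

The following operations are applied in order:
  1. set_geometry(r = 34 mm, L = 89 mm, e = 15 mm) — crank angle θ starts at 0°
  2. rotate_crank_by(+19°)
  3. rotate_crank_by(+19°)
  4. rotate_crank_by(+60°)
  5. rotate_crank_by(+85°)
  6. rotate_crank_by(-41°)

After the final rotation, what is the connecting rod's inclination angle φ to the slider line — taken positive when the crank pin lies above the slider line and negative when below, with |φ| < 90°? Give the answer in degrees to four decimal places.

set_geometry: r = 34 mm, L = 89 mm, e = 15 mm; θ ← 0°
rotate_crank_by(+19°): θ ← 0° +19° = 19°
rotate_crank_by(+19°): θ ← 19° +19° = 38°
rotate_crank_by(+60°): θ ← 38° +60° = 98°
rotate_crank_by(+85°): θ ← 98° +85° = 183°
rotate_crank_by(-41°): θ ← 183° -41° = 142°
crank pin P = (r cos θ, r sin θ) = (-26.792366, 20.932490)
h = r sin θ − e = 20.932490 − 15 = 5.932490
sin φ = h / L = 5.932490 / 89 = 0.06665719
φ = arcsin(0.06665719) = 3.822010°

3.8220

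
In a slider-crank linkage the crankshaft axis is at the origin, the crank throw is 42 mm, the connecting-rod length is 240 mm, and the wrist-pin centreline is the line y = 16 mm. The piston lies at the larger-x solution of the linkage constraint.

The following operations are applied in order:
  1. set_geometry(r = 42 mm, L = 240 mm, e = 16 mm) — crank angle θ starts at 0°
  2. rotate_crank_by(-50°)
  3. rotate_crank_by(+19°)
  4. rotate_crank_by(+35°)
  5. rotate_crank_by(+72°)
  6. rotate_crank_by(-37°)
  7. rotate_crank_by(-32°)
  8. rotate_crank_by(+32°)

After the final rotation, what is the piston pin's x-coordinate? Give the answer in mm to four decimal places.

set_geometry: r = 42 mm, L = 240 mm, e = 16 mm; θ ← 0°
rotate_crank_by(-50°): θ ← 0° -50° = -50°
rotate_crank_by(+19°): θ ← -50° +19° = -31°
rotate_crank_by(+35°): θ ← -31° +35° = 4°
rotate_crank_by(+72°): θ ← 4° +72° = 76°
rotate_crank_by(-37°): θ ← 76° -37° = 39°
rotate_crank_by(-32°): θ ← 39° -32° = 7°
rotate_crank_by(+32°): θ ← 7° +32° = 39°
crank pin P = (r cos θ, r sin θ) = (32.640130, 26.431456)
h = r sin θ − e = 26.431456 − 16 = 10.431456
x = r cos θ + √(L² − h²) = 32.640130 + √(57600.0 − 108.8153) = 32.640130 + 239.773194 = 272.413325

272.4133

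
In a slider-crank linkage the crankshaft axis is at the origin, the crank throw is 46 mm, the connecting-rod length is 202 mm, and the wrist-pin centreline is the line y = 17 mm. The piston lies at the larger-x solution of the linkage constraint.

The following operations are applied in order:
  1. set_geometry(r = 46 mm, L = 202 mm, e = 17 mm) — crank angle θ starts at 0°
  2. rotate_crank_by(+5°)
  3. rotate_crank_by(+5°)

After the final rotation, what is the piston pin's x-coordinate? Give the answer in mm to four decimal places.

247.1000

set_geometry: r = 46 mm, L = 202 mm, e = 17 mm; θ ← 0°
rotate_crank_by(+5°): θ ← 0° +5° = 5°
rotate_crank_by(+5°): θ ← 5° +5° = 10°
crank pin P = (r cos θ, r sin θ) = (45.301157, 7.987816)
h = r sin θ − e = 7.987816 − 17 = -9.012184
x = r cos θ + √(L² − h²) = 45.301157 + √(40804.0 − 81.2195) = 45.301157 + 201.798862 = 247.100018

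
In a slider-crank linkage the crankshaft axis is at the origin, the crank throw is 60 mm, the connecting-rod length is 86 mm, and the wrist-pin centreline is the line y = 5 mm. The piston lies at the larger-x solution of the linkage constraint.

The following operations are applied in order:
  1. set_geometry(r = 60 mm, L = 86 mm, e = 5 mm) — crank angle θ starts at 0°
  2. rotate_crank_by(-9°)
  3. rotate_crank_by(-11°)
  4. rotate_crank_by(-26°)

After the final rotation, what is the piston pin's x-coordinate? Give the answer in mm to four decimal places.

112.9296

set_geometry: r = 60 mm, L = 86 mm, e = 5 mm; θ ← 0°
rotate_crank_by(-9°): θ ← 0° -9° = -9°
rotate_crank_by(-11°): θ ← -9° -11° = -20°
rotate_crank_by(-26°): θ ← -20° -26° = -46°
crank pin P = (r cos θ, r sin θ) = (41.679502, -43.160388)
h = r sin θ − e = -43.160388 − 5 = -48.160388
x = r cos θ + √(L² − h²) = 41.679502 + √(7396.0 − 2319.4230) = 41.679502 + 71.250102 = 112.929604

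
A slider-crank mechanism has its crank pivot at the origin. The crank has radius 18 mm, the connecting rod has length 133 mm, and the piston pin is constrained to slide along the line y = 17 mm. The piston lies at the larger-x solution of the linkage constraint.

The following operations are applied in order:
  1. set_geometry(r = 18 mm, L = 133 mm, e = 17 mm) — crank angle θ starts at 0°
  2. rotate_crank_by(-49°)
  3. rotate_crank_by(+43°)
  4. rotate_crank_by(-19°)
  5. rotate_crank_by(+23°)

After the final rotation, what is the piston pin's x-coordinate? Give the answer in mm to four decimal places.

set_geometry: r = 18 mm, L = 133 mm, e = 17 mm; θ ← 0°
rotate_crank_by(-49°): θ ← 0° -49° = -49°
rotate_crank_by(+43°): θ ← -49° +43° = -6°
rotate_crank_by(-19°): θ ← -6° -19° = -25°
rotate_crank_by(+23°): θ ← -25° +23° = -2°
crank pin P = (r cos θ, r sin θ) = (17.989035, -0.628191)
h = r sin θ − e = -0.628191 − 17 = -17.628191
x = r cos θ + √(L² − h²) = 17.989035 + √(17689.0 − 310.7531) = 17.989035 + 131.826579 = 149.815614

149.8156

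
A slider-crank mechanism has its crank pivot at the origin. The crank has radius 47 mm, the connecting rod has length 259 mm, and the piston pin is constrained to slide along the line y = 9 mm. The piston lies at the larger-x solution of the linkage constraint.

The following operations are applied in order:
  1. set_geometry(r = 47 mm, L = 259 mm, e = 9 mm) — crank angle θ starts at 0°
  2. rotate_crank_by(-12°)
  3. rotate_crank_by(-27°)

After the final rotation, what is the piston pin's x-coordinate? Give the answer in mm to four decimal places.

set_geometry: r = 47 mm, L = 259 mm, e = 9 mm; θ ← 0°
rotate_crank_by(-12°): θ ← 0° -12° = -12°
rotate_crank_by(-27°): θ ← -12° -27° = -39°
crank pin P = (r cos θ, r sin θ) = (36.525860, -29.578058)
h = r sin θ − e = -29.578058 − 9 = -38.578058
x = r cos θ + √(L² − h²) = 36.525860 + √(67081.0 − 1488.2666) = 36.525860 + 256.110783 = 292.636644

292.6366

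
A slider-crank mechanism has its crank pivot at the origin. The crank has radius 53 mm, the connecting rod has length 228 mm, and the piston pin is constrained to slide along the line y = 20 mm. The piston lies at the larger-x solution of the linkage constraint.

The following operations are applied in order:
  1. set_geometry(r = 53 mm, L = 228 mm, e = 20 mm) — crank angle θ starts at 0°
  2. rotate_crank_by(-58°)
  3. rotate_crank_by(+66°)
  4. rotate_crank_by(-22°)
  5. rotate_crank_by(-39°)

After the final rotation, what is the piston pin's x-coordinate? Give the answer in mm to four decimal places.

set_geometry: r = 53 mm, L = 228 mm, e = 20 mm; θ ← 0°
rotate_crank_by(-58°): θ ← 0° -58° = -58°
rotate_crank_by(+66°): θ ← -58° +66° = 8°
rotate_crank_by(-22°): θ ← 8° -22° = -14°
rotate_crank_by(-39°): θ ← -14° -39° = -53°
crank pin P = (r cos θ, r sin θ) = (31.896196, -42.327682)
h = r sin θ − e = -42.327682 − 20 = -62.327682
x = r cos θ + √(L² − h²) = 31.896196 + √(51984.0 − 3884.7399) = 31.896196 + 219.315435 = 251.211631

251.2116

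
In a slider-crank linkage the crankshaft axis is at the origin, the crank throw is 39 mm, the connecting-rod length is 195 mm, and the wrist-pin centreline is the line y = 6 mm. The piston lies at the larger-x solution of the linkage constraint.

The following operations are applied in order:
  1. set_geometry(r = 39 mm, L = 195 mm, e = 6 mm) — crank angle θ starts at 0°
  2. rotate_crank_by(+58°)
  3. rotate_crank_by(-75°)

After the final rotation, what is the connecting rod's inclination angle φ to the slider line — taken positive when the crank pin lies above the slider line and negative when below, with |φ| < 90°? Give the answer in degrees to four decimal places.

-5.1201

set_geometry: r = 39 mm, L = 195 mm, e = 6 mm; θ ← 0°
rotate_crank_by(+58°): θ ← 0° +58° = 58°
rotate_crank_by(-75°): θ ← 58° -75° = -17°
crank pin P = (r cos θ, r sin θ) = (37.295885, -11.402496)
h = r sin θ − e = -11.402496 − 6 = -17.402496
sin φ = h / L = -17.402496 / 195 = -0.08924357
φ = arcsin(-0.08924357) = -5.120092°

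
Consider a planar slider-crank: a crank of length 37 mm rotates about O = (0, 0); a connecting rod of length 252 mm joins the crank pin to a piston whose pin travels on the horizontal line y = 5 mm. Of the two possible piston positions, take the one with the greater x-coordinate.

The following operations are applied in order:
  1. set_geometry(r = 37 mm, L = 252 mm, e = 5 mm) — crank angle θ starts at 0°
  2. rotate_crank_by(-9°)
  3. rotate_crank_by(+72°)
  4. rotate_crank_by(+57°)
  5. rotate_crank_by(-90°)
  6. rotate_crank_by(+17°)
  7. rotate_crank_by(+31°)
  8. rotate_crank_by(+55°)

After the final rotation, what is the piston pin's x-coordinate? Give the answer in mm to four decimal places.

225.7986

set_geometry: r = 37 mm, L = 252 mm, e = 5 mm; θ ← 0°
rotate_crank_by(-9°): θ ← 0° -9° = -9°
rotate_crank_by(+72°): θ ← -9° +72° = 63°
rotate_crank_by(+57°): θ ← 63° +57° = 120°
rotate_crank_by(-90°): θ ← 120° -90° = 30°
rotate_crank_by(+17°): θ ← 30° +17° = 47°
rotate_crank_by(+31°): θ ← 47° +31° = 78°
rotate_crank_by(+55°): θ ← 78° +55° = 133°
crank pin P = (r cos θ, r sin θ) = (-25.233939, 27.060087)
h = r sin θ − e = 27.060087 − 5 = 22.060087
x = r cos θ + √(L² − h²) = -25.233939 + √(63504.0 − 486.6474) = -25.233939 + 251.032573 = 225.798633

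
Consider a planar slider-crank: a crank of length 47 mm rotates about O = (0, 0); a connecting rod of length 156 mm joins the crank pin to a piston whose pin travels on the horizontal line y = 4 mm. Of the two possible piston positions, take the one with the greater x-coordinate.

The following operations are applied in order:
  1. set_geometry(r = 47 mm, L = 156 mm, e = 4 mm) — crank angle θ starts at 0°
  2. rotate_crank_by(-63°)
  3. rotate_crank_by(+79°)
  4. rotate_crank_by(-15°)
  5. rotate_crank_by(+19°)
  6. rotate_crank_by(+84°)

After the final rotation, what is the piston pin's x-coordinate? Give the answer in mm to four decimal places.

138.9796

set_geometry: r = 47 mm, L = 156 mm, e = 4 mm; θ ← 0°
rotate_crank_by(-63°): θ ← 0° -63° = -63°
rotate_crank_by(+79°): θ ← -63° +79° = 16°
rotate_crank_by(-15°): θ ← 16° -15° = 1°
rotate_crank_by(+19°): θ ← 1° +19° = 20°
rotate_crank_by(+84°): θ ← 20° +84° = 104°
crank pin P = (r cos θ, r sin θ) = (-11.370329, 45.603899)
h = r sin θ − e = 45.603899 − 4 = 41.603899
x = r cos θ + √(L² − h²) = -11.370329 + √(24336.0 − 1730.8844) = -11.370329 + 150.349977 = 138.979648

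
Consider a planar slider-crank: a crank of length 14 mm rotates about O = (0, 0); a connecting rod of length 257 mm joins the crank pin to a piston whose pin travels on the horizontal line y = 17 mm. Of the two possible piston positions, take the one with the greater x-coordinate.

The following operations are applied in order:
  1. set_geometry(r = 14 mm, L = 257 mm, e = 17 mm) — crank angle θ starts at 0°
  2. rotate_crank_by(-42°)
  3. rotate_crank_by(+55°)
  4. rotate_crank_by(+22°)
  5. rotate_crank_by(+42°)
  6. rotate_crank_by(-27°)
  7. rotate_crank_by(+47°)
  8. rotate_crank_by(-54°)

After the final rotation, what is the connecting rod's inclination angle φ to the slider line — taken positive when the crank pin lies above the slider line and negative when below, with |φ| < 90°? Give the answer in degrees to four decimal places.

set_geometry: r = 14 mm, L = 257 mm, e = 17 mm; θ ← 0°
rotate_crank_by(-42°): θ ← 0° -42° = -42°
rotate_crank_by(+55°): θ ← -42° +55° = 13°
rotate_crank_by(+22°): θ ← 13° +22° = 35°
rotate_crank_by(+42°): θ ← 35° +42° = 77°
rotate_crank_by(-27°): θ ← 77° -27° = 50°
rotate_crank_by(+47°): θ ← 50° +47° = 97°
rotate_crank_by(-54°): θ ← 97° -54° = 43°
crank pin P = (r cos θ, r sin θ) = (10.238952, 9.547977)
h = r sin θ − e = 9.547977 − 17 = -7.452023
sin φ = h / L = -7.452023 / 257 = -0.02899620
φ = arcsin(-0.02899620) = -1.661593°

-1.6616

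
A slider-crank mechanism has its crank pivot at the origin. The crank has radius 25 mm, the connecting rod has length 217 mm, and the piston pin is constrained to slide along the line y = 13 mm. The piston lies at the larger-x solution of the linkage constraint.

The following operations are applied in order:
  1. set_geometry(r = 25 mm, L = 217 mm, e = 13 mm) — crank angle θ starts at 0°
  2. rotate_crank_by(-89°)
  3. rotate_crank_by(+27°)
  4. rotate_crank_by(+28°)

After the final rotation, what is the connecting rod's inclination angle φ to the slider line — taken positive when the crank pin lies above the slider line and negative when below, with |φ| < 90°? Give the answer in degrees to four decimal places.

-7.1421

set_geometry: r = 25 mm, L = 217 mm, e = 13 mm; θ ← 0°
rotate_crank_by(-89°): θ ← 0° -89° = -89°
rotate_crank_by(+27°): θ ← -89° +27° = -62°
rotate_crank_by(+28°): θ ← -62° +28° = -34°
crank pin P = (r cos θ, r sin θ) = (20.725939, -13.979823)
h = r sin θ − e = -13.979823 − 13 = -26.979823
sin φ = h / L = -26.979823 / 217 = -0.12433098
φ = arcsin(-0.12433098) = -7.142122°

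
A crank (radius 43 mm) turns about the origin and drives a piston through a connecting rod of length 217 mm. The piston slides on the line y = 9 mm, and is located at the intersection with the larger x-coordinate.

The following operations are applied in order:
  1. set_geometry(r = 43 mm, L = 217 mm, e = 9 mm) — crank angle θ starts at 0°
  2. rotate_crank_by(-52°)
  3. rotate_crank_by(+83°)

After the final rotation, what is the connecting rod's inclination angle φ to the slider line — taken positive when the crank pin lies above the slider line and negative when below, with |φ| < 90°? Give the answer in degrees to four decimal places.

set_geometry: r = 43 mm, L = 217 mm, e = 9 mm; θ ← 0°
rotate_crank_by(-52°): θ ← 0° -52° = -52°
rotate_crank_by(+83°): θ ← -52° +83° = 31°
crank pin P = (r cos θ, r sin θ) = (36.858194, 22.146637)
h = r sin θ − e = 22.146637 − 9 = 13.146637
sin φ = h / L = 13.146637 / 217 = 0.06058358
φ = arcsin(0.06058358) = 3.473310°

3.4733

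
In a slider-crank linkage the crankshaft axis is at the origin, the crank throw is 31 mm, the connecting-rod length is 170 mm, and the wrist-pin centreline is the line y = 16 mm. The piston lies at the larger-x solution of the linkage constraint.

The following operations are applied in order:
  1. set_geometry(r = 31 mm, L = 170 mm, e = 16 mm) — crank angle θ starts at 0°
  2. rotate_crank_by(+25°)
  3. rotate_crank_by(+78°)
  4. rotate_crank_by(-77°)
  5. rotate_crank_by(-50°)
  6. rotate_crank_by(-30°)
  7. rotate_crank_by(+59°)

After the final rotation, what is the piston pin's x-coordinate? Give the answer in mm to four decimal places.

set_geometry: r = 31 mm, L = 170 mm, e = 16 mm; θ ← 0°
rotate_crank_by(+25°): θ ← 0° +25° = 25°
rotate_crank_by(+78°): θ ← 25° +78° = 103°
rotate_crank_by(-77°): θ ← 103° -77° = 26°
rotate_crank_by(-50°): θ ← 26° -50° = -24°
rotate_crank_by(-30°): θ ← -24° -30° = -54°
rotate_crank_by(+59°): θ ← -54° +59° = 5°
crank pin P = (r cos θ, r sin θ) = (30.882036, 2.701828)
h = r sin θ − e = 2.701828 − 16 = -13.298172
x = r cos θ + √(L² − h²) = 30.882036 + √(28900.0 − 176.8414) = 30.882036 + 169.479080 = 200.361116

200.3611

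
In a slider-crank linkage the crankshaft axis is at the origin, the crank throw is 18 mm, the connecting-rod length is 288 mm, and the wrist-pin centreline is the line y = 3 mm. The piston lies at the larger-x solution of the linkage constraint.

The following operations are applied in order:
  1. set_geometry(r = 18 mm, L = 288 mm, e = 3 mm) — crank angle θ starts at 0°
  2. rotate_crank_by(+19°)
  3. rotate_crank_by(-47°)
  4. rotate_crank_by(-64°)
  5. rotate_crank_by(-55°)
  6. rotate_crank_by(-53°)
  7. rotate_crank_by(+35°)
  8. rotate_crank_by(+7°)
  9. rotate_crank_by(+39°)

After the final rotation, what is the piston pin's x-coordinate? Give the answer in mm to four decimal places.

278.6629

set_geometry: r = 18 mm, L = 288 mm, e = 3 mm; θ ← 0°
rotate_crank_by(+19°): θ ← 0° +19° = 19°
rotate_crank_by(-47°): θ ← 19° -47° = -28°
rotate_crank_by(-64°): θ ← -28° -64° = -92°
rotate_crank_by(-55°): θ ← -92° -55° = -147°
rotate_crank_by(-53°): θ ← -147° -53° = -200°
rotate_crank_by(+35°): θ ← -200° +35° = -165°
rotate_crank_by(+7°): θ ← -165° +7° = -158°
rotate_crank_by(+39°): θ ← -158° +39° = -119°
crank pin P = (r cos θ, r sin θ) = (-8.726573, -15.743155)
h = r sin θ − e = -15.743155 − 3 = -18.743155
x = r cos θ + √(L² − h²) = -8.726573 + √(82944.0 − 351.3058) = -8.726573 + 287.389447 = 278.662874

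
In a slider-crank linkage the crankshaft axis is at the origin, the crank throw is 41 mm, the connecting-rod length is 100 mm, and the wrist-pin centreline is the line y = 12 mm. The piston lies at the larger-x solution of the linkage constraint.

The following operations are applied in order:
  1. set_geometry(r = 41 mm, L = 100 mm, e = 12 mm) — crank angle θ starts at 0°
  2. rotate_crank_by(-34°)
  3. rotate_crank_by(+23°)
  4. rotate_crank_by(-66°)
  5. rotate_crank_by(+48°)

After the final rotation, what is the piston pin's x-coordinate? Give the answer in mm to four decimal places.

set_geometry: r = 41 mm, L = 100 mm, e = 12 mm; θ ← 0°
rotate_crank_by(-34°): θ ← 0° -34° = -34°
rotate_crank_by(+23°): θ ← -34° +23° = -11°
rotate_crank_by(-66°): θ ← -11° -66° = -77°
rotate_crank_by(+48°): θ ← -77° +48° = -29°
crank pin P = (r cos θ, r sin θ) = (35.859408, -19.877194)
h = r sin θ − e = -19.877194 − 12 = -31.877194
x = r cos θ + √(L² − h²) = 35.859408 + √(10000.0 − 1016.1555) = 35.859408 + 94.783144 = 130.642552

130.6426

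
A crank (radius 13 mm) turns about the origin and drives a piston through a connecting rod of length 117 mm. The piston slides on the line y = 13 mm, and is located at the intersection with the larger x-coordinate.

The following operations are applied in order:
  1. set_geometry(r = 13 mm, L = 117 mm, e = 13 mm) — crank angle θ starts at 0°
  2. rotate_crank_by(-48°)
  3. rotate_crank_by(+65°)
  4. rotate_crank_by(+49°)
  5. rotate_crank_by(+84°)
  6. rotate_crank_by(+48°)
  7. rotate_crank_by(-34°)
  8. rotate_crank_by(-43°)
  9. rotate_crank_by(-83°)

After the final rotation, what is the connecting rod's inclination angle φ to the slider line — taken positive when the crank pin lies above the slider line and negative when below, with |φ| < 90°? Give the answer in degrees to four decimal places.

set_geometry: r = 13 mm, L = 117 mm, e = 13 mm; θ ← 0°
rotate_crank_by(-48°): θ ← 0° -48° = -48°
rotate_crank_by(+65°): θ ← -48° +65° = 17°
rotate_crank_by(+49°): θ ← 17° +49° = 66°
rotate_crank_by(+84°): θ ← 66° +84° = 150°
rotate_crank_by(+48°): θ ← 150° +48° = 198°
rotate_crank_by(-34°): θ ← 198° -34° = 164°
rotate_crank_by(-43°): θ ← 164° -43° = 121°
rotate_crank_by(-83°): θ ← 121° -83° = 38°
crank pin P = (r cos θ, r sin θ) = (10.244140, 8.003599)
h = r sin θ − e = 8.003599 − 13 = -4.996401
sin φ = h / L = -4.996401 / 117 = -0.04270428
φ = arcsin(-0.04270428) = -2.447519°

-2.4475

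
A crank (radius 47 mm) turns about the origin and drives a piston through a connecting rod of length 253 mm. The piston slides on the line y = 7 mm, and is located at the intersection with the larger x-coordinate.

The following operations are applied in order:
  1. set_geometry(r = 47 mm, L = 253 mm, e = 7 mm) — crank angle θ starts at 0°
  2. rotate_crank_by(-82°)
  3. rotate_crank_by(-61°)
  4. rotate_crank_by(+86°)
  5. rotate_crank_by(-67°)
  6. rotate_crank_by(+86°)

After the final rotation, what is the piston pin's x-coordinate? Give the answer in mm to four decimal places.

287.4713

set_geometry: r = 47 mm, L = 253 mm, e = 7 mm; θ ← 0°
rotate_crank_by(-82°): θ ← 0° -82° = -82°
rotate_crank_by(-61°): θ ← -82° -61° = -143°
rotate_crank_by(+86°): θ ← -143° +86° = -57°
rotate_crank_by(-67°): θ ← -57° -67° = -124°
rotate_crank_by(+86°): θ ← -124° +86° = -38°
crank pin P = (r cos θ, r sin θ) = (37.036505, -28.936089)
h = r sin θ − e = -28.936089 − 7 = -35.936089
x = r cos θ + √(L² − h²) = 37.036505 + √(64009.0 − 1291.4025) = 37.036505 + 250.434817 = 287.471322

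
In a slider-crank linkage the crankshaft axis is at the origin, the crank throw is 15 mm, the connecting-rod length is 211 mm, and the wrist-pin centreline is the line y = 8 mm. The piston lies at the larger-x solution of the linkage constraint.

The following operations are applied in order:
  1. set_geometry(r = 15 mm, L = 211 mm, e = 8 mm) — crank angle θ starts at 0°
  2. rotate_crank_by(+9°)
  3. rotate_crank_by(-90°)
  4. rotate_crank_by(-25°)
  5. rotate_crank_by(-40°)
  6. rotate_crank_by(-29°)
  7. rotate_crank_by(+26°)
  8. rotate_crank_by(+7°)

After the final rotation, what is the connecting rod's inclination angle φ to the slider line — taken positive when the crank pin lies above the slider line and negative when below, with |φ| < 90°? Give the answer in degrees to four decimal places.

-4.6853

set_geometry: r = 15 mm, L = 211 mm, e = 8 mm; θ ← 0°
rotate_crank_by(+9°): θ ← 0° +9° = 9°
rotate_crank_by(-90°): θ ← 9° -90° = -81°
rotate_crank_by(-25°): θ ← -81° -25° = -106°
rotate_crank_by(-40°): θ ← -106° -40° = -146°
rotate_crank_by(-29°): θ ← -146° -29° = -175°
rotate_crank_by(+26°): θ ← -175° +26° = -149°
rotate_crank_by(+7°): θ ← -149° +7° = -142°
crank pin P = (r cos θ, r sin θ) = (-11.820161, -9.234922)
h = r sin θ − e = -9.234922 − 8 = -17.234922
sin φ = h / L = -17.234922 / 211 = -0.08168210
φ = arcsin(-0.08168210) = -4.685259°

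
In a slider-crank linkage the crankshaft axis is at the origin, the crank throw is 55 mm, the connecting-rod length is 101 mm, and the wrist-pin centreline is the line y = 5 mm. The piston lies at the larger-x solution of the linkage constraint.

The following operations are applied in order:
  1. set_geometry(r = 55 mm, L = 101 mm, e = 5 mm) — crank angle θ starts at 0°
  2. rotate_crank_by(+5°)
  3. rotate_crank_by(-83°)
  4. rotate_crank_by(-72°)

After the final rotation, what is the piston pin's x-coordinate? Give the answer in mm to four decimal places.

set_geometry: r = 55 mm, L = 101 mm, e = 5 mm; θ ← 0°
rotate_crank_by(+5°): θ ← 0° +5° = 5°
rotate_crank_by(-83°): θ ← 5° -83° = -78°
rotate_crank_by(-72°): θ ← -78° -72° = -150°
crank pin P = (r cos θ, r sin θ) = (-47.631397, -27.500000)
h = r sin θ − e = -27.500000 − 5 = -32.500000
x = r cos θ + √(L² − h²) = -47.631397 + √(10201.0 − 1056.2500) = -47.631397 + 95.628186 = 47.996789

47.9968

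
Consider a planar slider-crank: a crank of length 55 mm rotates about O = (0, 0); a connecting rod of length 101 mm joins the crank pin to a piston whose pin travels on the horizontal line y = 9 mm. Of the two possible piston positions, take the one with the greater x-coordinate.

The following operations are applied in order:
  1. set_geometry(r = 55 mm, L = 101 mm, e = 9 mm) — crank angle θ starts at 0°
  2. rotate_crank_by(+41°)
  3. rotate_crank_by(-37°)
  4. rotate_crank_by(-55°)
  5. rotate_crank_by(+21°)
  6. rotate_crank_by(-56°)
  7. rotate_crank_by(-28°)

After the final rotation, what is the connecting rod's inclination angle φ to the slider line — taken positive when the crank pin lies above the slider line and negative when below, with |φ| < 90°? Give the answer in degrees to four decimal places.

set_geometry: r = 55 mm, L = 101 mm, e = 9 mm; θ ← 0°
rotate_crank_by(+41°): θ ← 0° +41° = 41°
rotate_crank_by(-37°): θ ← 41° -37° = 4°
rotate_crank_by(-55°): θ ← 4° -55° = -51°
rotate_crank_by(+21°): θ ← -51° +21° = -30°
rotate_crank_by(-56°): θ ← -30° -56° = -86°
rotate_crank_by(-28°): θ ← -86° -28° = -114°
crank pin P = (r cos θ, r sin θ) = (-22.370515, -50.245000)
h = r sin θ − e = -50.245000 − 9 = -59.245000
sin φ = h / L = -59.245000 / 101 = -0.58658416
φ = arcsin(-0.58658416) = -35.914983°

-35.9150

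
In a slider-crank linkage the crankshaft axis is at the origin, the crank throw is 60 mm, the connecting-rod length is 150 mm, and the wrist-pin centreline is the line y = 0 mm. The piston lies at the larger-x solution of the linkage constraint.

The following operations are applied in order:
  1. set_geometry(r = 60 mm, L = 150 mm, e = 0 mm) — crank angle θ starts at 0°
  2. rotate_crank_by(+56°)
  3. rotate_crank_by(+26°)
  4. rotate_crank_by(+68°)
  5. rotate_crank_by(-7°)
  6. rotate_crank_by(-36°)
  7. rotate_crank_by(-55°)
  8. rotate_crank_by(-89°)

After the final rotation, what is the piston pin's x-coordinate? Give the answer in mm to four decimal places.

set_geometry: r = 60 mm, L = 150 mm, e = 0 mm; θ ← 0°
rotate_crank_by(+56°): θ ← 0° +56° = 56°
rotate_crank_by(+26°): θ ← 56° +26° = 82°
rotate_crank_by(+68°): θ ← 82° +68° = 150°
rotate_crank_by(-7°): θ ← 150° -7° = 143°
rotate_crank_by(-36°): θ ← 143° -36° = 107°
rotate_crank_by(-55°): θ ← 107° -55° = 52°
rotate_crank_by(-89°): θ ← 52° -89° = -37°
crank pin P = (r cos θ, r sin θ) = (47.918131, -36.108901)
h = r sin θ − e = -36.108901 − 0 = -36.108901
x = r cos θ + √(L² − h²) = 47.918131 + √(22500.0 − 1303.8528) = 47.918131 + 145.588967 = 193.507097

193.5071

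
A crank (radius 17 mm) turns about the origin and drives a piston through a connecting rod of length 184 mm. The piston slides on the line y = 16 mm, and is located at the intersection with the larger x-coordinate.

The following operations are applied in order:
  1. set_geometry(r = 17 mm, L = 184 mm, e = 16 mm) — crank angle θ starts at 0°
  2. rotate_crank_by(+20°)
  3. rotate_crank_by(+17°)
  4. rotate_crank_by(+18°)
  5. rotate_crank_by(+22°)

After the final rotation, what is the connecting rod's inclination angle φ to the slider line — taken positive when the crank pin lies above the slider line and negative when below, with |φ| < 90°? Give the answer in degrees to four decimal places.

set_geometry: r = 17 mm, L = 184 mm, e = 16 mm; θ ← 0°
rotate_crank_by(+20°): θ ← 0° +20° = 20°
rotate_crank_by(+17°): θ ← 20° +17° = 37°
rotate_crank_by(+18°): θ ← 37° +18° = 55°
rotate_crank_by(+22°): θ ← 55° +22° = 77°
crank pin P = (r cos θ, r sin θ) = (3.824168, 16.564291)
h = r sin θ − e = 16.564291 − 16 = 0.564291
sin φ = h / L = 0.564291 / 184 = 0.00306680
φ = arcsin(0.00306680) = 0.175715°

0.1757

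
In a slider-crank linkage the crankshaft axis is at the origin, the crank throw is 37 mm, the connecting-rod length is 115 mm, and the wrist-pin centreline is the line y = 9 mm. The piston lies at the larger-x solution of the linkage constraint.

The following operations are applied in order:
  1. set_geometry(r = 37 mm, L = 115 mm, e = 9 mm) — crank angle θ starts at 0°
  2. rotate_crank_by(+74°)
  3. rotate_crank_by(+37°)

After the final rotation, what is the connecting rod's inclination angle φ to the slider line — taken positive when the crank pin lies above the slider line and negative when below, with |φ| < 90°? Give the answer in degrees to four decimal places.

set_geometry: r = 37 mm, L = 115 mm, e = 9 mm; θ ← 0°
rotate_crank_by(+74°): θ ← 0° +74° = 74°
rotate_crank_by(+37°): θ ← 74° +37° = 111°
crank pin P = (r cos θ, r sin θ) = (-13.259614, 34.542476)
h = r sin θ − e = 34.542476 − 9 = 25.542476
sin φ = h / L = 25.542476 / 115 = 0.22210849
φ = arcsin(0.22210849) = 12.832905°

12.8329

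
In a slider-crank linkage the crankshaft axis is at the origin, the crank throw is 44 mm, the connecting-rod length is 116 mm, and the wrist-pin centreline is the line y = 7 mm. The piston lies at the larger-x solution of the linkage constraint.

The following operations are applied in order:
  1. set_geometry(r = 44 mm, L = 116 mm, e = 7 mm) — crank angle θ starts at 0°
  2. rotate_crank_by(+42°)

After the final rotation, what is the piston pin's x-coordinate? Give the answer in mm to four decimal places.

set_geometry: r = 44 mm, L = 116 mm, e = 7 mm; θ ← 0°
rotate_crank_by(+42°): θ ← 0° +42° = 42°
crank pin P = (r cos θ, r sin θ) = (32.698372, 29.441747)
h = r sin θ − e = 29.441747 − 7 = 22.441747
x = r cos θ + √(L² − h²) = 32.698372 + √(13456.0 − 503.6320) = 32.698372 + 113.808471 = 146.506843

146.5068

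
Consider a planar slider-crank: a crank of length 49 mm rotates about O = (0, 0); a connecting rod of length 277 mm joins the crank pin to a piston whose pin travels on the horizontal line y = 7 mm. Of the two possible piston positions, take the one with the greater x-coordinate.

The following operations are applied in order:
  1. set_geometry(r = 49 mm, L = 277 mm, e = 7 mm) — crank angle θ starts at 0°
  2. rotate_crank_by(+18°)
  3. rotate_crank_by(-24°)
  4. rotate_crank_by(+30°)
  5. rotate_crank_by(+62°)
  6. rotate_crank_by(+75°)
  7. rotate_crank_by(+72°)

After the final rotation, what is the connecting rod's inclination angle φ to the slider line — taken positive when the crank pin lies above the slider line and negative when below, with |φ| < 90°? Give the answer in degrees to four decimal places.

-9.5870

set_geometry: r = 49 mm, L = 277 mm, e = 7 mm; θ ← 0°
rotate_crank_by(+18°): θ ← 0° +18° = 18°
rotate_crank_by(-24°): θ ← 18° -24° = -6°
rotate_crank_by(+30°): θ ← -6° +30° = 24°
rotate_crank_by(+62°): θ ← 24° +62° = 86°
rotate_crank_by(+75°): θ ← 86° +75° = 161°
rotate_crank_by(+72°): θ ← 161° +72° = 233°
crank pin P = (r cos θ, r sin θ) = (-29.488936, -39.133140)
h = r sin θ − e = -39.133140 − 7 = -46.133140
sin φ = h / L = -46.133140 / 277 = -0.16654563
φ = arcsin(-0.16654563) = -9.587035°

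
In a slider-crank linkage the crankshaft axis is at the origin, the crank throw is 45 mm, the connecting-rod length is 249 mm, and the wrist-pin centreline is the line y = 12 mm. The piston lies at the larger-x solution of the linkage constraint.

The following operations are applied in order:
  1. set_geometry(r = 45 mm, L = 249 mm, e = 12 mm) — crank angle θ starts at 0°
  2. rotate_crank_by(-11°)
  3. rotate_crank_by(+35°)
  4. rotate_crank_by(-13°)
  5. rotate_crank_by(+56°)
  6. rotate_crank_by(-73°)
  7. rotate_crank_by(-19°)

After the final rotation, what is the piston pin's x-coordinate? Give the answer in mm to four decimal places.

set_geometry: r = 45 mm, L = 249 mm, e = 12 mm; θ ← 0°
rotate_crank_by(-11°): θ ← 0° -11° = -11°
rotate_crank_by(+35°): θ ← -11° +35° = 24°
rotate_crank_by(-13°): θ ← 24° -13° = 11°
rotate_crank_by(+56°): θ ← 11° +56° = 67°
rotate_crank_by(-73°): θ ← 67° -73° = -6°
rotate_crank_by(-19°): θ ← -6° -19° = -25°
crank pin P = (r cos θ, r sin θ) = (40.783850, -19.017822)
h = r sin θ − e = -19.017822 − 12 = -31.017822
x = r cos θ + √(L² − h²) = 40.783850 + √(62001.0 − 962.1053) = 40.783850 + 247.060508 = 287.844359

287.8444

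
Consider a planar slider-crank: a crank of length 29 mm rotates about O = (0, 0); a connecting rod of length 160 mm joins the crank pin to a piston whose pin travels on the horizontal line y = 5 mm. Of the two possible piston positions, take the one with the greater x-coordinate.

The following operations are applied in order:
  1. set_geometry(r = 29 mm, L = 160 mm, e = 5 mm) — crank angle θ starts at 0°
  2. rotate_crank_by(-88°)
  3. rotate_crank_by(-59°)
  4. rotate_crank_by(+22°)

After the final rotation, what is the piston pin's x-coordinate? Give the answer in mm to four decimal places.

140.7611

set_geometry: r = 29 mm, L = 160 mm, e = 5 mm; θ ← 0°
rotate_crank_by(-88°): θ ← 0° -88° = -88°
rotate_crank_by(-59°): θ ← -88° -59° = -147°
rotate_crank_by(+22°): θ ← -147° +22° = -125°
crank pin P = (r cos θ, r sin θ) = (-16.633717, -23.755409)
h = r sin θ − e = -23.755409 − 5 = -28.755409
x = r cos θ + √(L² − h²) = -16.633717 + √(25600.0 − 826.8736) = -16.633717 + 157.394811 = 140.761094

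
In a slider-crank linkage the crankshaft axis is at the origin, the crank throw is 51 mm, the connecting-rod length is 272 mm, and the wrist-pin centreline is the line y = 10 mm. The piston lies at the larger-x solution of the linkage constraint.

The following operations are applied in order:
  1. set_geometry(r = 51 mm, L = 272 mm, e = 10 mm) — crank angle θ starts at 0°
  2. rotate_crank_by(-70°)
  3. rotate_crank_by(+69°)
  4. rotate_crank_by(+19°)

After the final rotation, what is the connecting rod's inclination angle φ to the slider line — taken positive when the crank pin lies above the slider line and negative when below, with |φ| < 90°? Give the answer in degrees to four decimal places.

set_geometry: r = 51 mm, L = 272 mm, e = 10 mm; θ ← 0°
rotate_crank_by(-70°): θ ← 0° -70° = -70°
rotate_crank_by(+69°): θ ← -70° +69° = -1°
rotate_crank_by(+19°): θ ← -1° +19° = 18°
crank pin P = (r cos θ, r sin θ) = (48.503882, 15.759867)
h = r sin θ − e = 15.759867 − 10 = 5.759867
sin φ = h / L = 5.759867 / 272 = 0.02117598
φ = arcsin(0.02117598) = 1.213385°

1.2134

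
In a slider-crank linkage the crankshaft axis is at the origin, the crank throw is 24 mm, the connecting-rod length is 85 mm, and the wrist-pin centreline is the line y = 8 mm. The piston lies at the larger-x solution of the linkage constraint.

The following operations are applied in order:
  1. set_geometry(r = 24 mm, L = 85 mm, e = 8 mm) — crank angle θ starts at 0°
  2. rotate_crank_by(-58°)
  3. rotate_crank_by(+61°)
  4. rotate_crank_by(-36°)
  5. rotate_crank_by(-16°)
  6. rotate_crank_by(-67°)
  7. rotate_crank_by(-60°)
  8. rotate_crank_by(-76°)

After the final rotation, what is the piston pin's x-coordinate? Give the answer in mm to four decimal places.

76.2807

set_geometry: r = 24 mm, L = 85 mm, e = 8 mm; θ ← 0°
rotate_crank_by(-58°): θ ← 0° -58° = -58°
rotate_crank_by(+61°): θ ← -58° +61° = 3°
rotate_crank_by(-36°): θ ← 3° -36° = -33°
rotate_crank_by(-16°): θ ← -33° -16° = -49°
rotate_crank_by(-67°): θ ← -49° -67° = -116°
rotate_crank_by(-60°): θ ← -116° -60° = -176°
rotate_crank_by(-76°): θ ← -176° -76° = -252°
crank pin P = (r cos θ, r sin θ) = (-7.416408, 22.825356)
h = r sin θ − e = 22.825356 − 8 = 14.825356
x = r cos θ + √(L² − h²) = -7.416408 + √(7225.0 − 219.7912) = -7.416408 + 83.697125 = 76.280718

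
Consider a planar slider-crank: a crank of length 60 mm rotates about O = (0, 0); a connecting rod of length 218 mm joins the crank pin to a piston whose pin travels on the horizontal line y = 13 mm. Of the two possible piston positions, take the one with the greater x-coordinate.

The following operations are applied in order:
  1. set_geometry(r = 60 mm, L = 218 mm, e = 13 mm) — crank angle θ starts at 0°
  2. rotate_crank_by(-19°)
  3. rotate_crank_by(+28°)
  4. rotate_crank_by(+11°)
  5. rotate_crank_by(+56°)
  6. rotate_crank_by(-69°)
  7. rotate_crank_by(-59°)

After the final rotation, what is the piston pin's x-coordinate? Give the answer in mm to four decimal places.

set_geometry: r = 60 mm, L = 218 mm, e = 13 mm; θ ← 0°
rotate_crank_by(-19°): θ ← 0° -19° = -19°
rotate_crank_by(+28°): θ ← -19° +28° = 9°
rotate_crank_by(+11°): θ ← 9° +11° = 20°
rotate_crank_by(+56°): θ ← 20° +56° = 76°
rotate_crank_by(-69°): θ ← 76° -69° = 7°
rotate_crank_by(-59°): θ ← 7° -59° = -52°
crank pin P = (r cos θ, r sin θ) = (36.939689, -47.280645)
h = r sin θ − e = -47.280645 − 13 = -60.280645
x = r cos θ + √(L² − h²) = 36.939689 + √(47524.0 − 3633.7562) = 36.939689 + 209.499985 = 246.439674

246.4397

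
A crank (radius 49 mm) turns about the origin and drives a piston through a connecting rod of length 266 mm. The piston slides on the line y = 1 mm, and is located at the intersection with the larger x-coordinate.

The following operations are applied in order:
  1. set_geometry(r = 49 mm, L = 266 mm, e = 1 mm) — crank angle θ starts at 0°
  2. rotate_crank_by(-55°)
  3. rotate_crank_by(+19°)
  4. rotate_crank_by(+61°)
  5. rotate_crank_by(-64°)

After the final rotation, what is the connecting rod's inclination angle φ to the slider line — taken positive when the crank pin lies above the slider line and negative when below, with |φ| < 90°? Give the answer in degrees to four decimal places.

-6.8740

set_geometry: r = 49 mm, L = 266 mm, e = 1 mm; θ ← 0°
rotate_crank_by(-55°): θ ← 0° -55° = -55°
rotate_crank_by(+19°): θ ← -55° +19° = -36°
rotate_crank_by(+61°): θ ← -36° +61° = 25°
rotate_crank_by(-64°): θ ← 25° -64° = -39°
crank pin P = (r cos θ, r sin θ) = (38.080152, -30.836699)
h = r sin θ − e = -30.836699 − 1 = -31.836699
sin φ = h / L = -31.836699 / 266 = -0.11968684
φ = arcsin(-0.11968684) = -6.874030°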